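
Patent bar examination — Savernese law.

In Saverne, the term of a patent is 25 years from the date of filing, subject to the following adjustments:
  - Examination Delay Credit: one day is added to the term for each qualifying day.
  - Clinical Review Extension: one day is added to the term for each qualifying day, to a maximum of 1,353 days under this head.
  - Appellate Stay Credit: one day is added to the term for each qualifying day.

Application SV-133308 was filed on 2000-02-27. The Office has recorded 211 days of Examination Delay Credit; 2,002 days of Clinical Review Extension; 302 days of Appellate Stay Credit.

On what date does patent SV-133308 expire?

Base term: filing date + 25 years → 27 February 2025.
Examination Delay Credit: +211 days → 26 September 2025.
Clinical Review Extension: 2002 days claimed exceeds the 1353-day cap, so +1353 days → 10 June 2029.
Appellate Stay Credit: +302 days → 8 April 2030.

2030-04-08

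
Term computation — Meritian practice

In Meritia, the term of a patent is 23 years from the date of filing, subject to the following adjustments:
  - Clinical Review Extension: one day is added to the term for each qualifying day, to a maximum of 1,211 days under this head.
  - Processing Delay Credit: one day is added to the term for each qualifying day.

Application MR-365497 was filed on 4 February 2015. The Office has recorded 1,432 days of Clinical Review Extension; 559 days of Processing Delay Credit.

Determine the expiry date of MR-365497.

Base term: filing date + 23 years → 4 February 2038.
Clinical Review Extension: 1432 days claimed exceeds the 1211-day cap, so +1211 days → 30 May 2041.
Processing Delay Credit: +559 days → 10 December 2042.

2042-12-10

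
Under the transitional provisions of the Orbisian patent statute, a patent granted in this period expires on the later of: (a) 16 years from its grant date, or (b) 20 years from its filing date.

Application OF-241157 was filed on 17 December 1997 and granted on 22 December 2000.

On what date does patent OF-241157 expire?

(a) grant + 16 years → 22 December 2016.
(b) filing + 20 years → 17 December 2017.
Later of the two: 17 December 2017.

December 17, 2017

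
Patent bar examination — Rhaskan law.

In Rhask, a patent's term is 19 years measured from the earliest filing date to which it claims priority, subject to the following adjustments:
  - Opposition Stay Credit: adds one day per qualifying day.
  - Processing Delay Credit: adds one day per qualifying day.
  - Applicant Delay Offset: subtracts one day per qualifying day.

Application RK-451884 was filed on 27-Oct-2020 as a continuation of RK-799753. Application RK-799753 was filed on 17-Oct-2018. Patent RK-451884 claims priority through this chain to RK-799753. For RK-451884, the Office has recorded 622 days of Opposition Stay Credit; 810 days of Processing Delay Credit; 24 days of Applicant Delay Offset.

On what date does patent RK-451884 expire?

2041-08-25

Earliest priority filing: 17 October 2018.
Base term: 17 October 2018 + 19 years → 17 October 2037.
Opposition Stay Credit: +622 days → 1 July 2039.
Processing Delay Credit: +810 days → 18 September 2041.
Applicant Delay Offset: −24 days → 25 August 2041.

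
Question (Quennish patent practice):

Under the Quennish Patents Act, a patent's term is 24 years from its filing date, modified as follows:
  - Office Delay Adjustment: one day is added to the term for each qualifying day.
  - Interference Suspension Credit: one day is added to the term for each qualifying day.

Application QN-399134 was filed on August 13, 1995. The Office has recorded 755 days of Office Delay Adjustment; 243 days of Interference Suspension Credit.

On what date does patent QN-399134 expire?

Base term: filing date + 24 years → 13 August 2019.
Office Delay Adjustment: +755 days → 6 September 2021.
Interference Suspension Credit: +243 days → 7 May 2022.

2022-05-07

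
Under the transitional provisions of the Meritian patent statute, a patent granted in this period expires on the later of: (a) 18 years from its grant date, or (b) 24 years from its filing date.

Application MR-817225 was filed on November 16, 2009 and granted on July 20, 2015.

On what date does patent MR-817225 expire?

(a) grant + 18 years → 20 July 2033.
(b) filing + 24 years → 16 November 2033.
Later of the two: 16 November 2033.

2033-11-16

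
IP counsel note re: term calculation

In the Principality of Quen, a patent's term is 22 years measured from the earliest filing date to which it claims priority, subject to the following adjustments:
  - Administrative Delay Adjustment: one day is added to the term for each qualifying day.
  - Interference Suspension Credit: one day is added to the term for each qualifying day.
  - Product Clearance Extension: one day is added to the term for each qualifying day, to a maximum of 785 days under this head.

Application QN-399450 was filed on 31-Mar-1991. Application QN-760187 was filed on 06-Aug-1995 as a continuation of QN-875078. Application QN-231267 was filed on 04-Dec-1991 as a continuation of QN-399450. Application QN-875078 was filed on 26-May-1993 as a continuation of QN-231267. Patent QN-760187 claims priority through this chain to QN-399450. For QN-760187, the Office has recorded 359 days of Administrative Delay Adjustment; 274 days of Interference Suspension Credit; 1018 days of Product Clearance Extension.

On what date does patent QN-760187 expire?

February 16, 2017

Earliest priority filing: 31 March 1991.
Base term: 31 March 1991 + 22 years → 31 March 2013.
Administrative Delay Adjustment: +359 days → 25 March 2014.
Interference Suspension Credit: +274 days → 24 December 2014.
Product Clearance Extension: 1018 days claimed exceeds the 785-day cap, so +785 days → 16 February 2017.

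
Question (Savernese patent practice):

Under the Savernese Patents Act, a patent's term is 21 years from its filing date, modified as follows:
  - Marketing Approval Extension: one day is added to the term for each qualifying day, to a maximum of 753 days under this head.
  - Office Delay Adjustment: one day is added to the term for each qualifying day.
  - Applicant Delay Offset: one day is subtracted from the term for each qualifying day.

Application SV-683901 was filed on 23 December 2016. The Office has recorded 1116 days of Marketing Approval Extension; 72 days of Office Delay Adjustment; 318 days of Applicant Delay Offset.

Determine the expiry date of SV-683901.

May 14, 2039

Base term: filing date + 21 years → 23 December 2037.
Marketing Approval Extension: 1116 days claimed exceeds the 753-day cap, so +753 days → 15 January 2040.
Office Delay Adjustment: +72 days → 27 March 2040.
Applicant Delay Offset: −318 days → 14 May 2039.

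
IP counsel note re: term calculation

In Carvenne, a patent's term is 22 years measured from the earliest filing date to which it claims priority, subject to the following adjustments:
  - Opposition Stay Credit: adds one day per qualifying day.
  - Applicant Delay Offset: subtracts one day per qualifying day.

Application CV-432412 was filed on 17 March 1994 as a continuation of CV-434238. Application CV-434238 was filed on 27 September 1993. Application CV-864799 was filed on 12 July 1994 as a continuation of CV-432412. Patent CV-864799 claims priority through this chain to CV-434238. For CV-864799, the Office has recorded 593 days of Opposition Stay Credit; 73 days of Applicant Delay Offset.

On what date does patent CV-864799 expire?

Earliest priority filing: 27 September 1993.
Base term: 27 September 1993 + 22 years → 27 September 2015.
Opposition Stay Credit: +593 days → 12 May 2017.
Applicant Delay Offset: −73 days → 28 February 2017.

February 28, 2017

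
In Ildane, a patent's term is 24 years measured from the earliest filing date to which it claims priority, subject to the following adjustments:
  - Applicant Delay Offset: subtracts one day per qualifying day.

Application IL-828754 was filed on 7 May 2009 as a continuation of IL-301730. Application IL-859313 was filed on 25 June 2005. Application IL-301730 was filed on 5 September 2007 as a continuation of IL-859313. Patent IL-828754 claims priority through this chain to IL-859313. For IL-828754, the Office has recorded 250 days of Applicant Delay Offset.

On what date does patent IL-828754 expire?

Earliest priority filing: 25 June 2005.
Base term: 25 June 2005 + 24 years → 25 June 2029.
Applicant Delay Offset: −250 days → 18 October 2028.

October 18, 2028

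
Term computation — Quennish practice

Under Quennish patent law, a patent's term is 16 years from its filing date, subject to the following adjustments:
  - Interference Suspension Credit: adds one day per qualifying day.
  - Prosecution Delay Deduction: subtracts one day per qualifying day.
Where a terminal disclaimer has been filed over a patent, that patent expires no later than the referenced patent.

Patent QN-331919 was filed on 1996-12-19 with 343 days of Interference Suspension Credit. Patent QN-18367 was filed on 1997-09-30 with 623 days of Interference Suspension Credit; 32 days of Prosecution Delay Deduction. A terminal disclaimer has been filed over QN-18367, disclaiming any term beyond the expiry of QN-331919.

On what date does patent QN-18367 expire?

November 27, 2013

Natural term of QN-18367:
  Base: filing + 16 years → 30 September 2013.
  Interference Suspension Credit: +623 days → 15 June 2015.
  Prosecution Delay Deduction: −32 days → 14 May 2015.
Expiry of referenced patent QN-331919:
  Base: filing + 16 years → 19 December 2012.
  Interference Suspension Credit: +343 days → 27 November 2013.
Terminal disclaimer: QN-18367 expires on the earlier of 14 May 2015 and 27 November 2013.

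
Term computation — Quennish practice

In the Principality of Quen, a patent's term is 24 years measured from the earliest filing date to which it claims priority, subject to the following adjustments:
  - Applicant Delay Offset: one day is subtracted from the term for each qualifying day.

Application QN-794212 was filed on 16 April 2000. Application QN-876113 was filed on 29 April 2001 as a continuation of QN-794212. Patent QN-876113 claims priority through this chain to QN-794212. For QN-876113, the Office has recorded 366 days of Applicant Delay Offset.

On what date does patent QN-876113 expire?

Earliest priority filing: 16 April 2000.
Base term: 16 April 2000 + 24 years → 16 April 2024.
Applicant Delay Offset: −366 days → 16 April 2023.

April 16, 2023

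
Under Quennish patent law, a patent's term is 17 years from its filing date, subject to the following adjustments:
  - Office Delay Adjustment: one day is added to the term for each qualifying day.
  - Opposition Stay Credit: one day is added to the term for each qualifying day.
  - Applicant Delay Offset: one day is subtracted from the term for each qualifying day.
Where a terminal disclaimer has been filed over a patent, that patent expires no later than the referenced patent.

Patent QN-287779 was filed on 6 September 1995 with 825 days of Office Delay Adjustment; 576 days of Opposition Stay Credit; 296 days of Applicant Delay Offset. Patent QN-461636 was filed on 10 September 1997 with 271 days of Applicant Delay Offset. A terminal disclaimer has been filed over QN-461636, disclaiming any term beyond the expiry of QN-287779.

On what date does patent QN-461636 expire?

December 13, 2013

Natural term of QN-461636:
  Base: filing + 17 years → 10 September 2014.
  Applicant Delay Offset: −271 days → 13 December 2013.
Expiry of referenced patent QN-287779:
  Base: filing + 17 years → 6 September 2012.
  Office Delay Adjustment: +825 days → 10 December 2014.
  Opposition Stay Credit: +576 days → 8 July 2016.
  Applicant Delay Offset: −296 days → 16 September 2015.
Terminal disclaimer: QN-461636 expires on the earlier of 13 December 2013 and 16 September 2015.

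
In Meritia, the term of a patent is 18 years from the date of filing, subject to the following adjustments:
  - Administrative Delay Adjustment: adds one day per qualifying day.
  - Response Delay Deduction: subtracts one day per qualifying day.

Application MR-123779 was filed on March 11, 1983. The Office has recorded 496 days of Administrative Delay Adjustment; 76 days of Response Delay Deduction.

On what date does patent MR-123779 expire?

May 5, 2002

Base term: filing date + 18 years → 11 March 2001.
Administrative Delay Adjustment: +496 days → 20 July 2002.
Response Delay Deduction: −76 days → 5 May 2002.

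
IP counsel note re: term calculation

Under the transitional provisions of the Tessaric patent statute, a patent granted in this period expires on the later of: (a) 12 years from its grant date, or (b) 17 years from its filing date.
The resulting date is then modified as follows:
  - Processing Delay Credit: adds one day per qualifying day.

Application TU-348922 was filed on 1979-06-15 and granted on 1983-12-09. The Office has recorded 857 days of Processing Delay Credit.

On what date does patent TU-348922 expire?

(a) grant + 12 years → 9 December 1995.
(b) filing + 17 years → 15 June 1996.
Later of the two: 15 June 1996.
Processing Delay Credit: +857 days → 20 October 1998.

October 20, 1998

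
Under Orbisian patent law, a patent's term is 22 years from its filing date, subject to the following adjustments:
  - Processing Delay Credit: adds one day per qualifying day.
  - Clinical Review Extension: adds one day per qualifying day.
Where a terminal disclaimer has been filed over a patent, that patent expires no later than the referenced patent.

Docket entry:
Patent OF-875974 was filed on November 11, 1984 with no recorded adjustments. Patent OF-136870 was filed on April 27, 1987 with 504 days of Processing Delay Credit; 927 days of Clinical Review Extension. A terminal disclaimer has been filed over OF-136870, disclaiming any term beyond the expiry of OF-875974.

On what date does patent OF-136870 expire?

Natural term of OF-136870:
  Base: filing + 22 years → 27 April 2009.
  Processing Delay Credit: +504 days → 13 September 2010.
  Clinical Review Extension: +927 days → 28 March 2013.
Expiry of referenced patent OF-875974:
  Base: filing + 22 years → 11 November 2006.
Terminal disclaimer: OF-136870 expires on the earlier of 28 March 2013 and 11 November 2006.

November 11, 2006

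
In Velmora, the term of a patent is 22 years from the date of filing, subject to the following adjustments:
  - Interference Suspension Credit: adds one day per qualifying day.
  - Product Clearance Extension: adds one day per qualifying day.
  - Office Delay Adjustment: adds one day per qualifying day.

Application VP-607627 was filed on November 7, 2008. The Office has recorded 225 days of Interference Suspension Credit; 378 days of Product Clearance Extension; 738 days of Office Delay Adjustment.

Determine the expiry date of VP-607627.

Base term: filing date + 22 years → 7 November 2030.
Interference Suspension Credit: +225 days → 20 June 2031.
Product Clearance Extension: +378 days → 2 July 2032.
Office Delay Adjustment: +738 days → 10 July 2034.

July 10, 2034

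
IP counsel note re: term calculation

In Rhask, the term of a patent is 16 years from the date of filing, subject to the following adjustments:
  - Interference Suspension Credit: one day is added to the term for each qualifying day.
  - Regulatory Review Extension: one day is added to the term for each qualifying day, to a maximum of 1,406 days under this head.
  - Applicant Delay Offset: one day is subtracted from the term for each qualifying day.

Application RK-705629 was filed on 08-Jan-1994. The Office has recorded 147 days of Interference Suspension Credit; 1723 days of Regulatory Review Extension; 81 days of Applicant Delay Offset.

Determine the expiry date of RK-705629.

Base term: filing date + 16 years → 8 January 2010.
Interference Suspension Credit: +147 days → 4 June 2010.
Regulatory Review Extension: 1723 days claimed exceeds the 1406-day cap, so +1406 days → 10 April 2014.
Applicant Delay Offset: −81 days → 19 January 2014.

2014-01-19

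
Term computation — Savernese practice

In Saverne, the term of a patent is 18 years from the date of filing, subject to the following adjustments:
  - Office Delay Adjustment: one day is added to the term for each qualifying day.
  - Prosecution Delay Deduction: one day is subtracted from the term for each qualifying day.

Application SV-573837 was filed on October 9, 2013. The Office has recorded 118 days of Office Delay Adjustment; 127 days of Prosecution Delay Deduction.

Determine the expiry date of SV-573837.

Base term: filing date + 18 years → 9 October 2031.
Office Delay Adjustment: +118 days → 4 February 2032.
Prosecution Delay Deduction: −127 days → 30 September 2031.

2031-09-30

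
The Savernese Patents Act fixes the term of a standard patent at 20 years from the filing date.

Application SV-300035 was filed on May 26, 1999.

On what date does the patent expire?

May 26, 2019

Filing date + 20 years → 26 May 2019.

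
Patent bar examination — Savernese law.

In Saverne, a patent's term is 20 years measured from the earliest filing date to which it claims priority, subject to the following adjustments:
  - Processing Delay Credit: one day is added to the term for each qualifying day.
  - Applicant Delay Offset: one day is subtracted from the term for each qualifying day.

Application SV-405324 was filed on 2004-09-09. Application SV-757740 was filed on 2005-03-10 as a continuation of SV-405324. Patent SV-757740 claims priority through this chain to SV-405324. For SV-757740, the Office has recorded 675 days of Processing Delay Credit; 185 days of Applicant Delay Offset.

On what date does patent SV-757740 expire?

Earliest priority filing: 9 September 2004.
Base term: 9 September 2004 + 20 years → 9 September 2024.
Processing Delay Credit: +675 days → 16 July 2026.
Applicant Delay Offset: −185 days → 12 January 2026.

January 12, 2026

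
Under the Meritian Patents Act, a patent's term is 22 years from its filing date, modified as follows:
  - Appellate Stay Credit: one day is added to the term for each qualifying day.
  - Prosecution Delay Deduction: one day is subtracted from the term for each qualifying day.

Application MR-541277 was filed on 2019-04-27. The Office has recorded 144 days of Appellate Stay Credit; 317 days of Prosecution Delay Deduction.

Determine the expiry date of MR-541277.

2040-11-05

Base term: filing date + 22 years → 27 April 2041.
Appellate Stay Credit: +144 days → 18 September 2041.
Prosecution Delay Deduction: −317 days → 5 November 2040.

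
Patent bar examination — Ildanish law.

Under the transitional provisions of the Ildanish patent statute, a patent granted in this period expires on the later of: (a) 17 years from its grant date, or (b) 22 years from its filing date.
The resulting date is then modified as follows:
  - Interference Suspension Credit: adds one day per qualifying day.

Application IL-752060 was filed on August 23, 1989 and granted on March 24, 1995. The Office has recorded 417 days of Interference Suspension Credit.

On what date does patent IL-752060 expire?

(a) grant + 17 years → 24 March 2012.
(b) filing + 22 years → 23 August 2011.
Later of the two: 24 March 2012.
Interference Suspension Credit: +417 days → 15 May 2013.

2013-05-15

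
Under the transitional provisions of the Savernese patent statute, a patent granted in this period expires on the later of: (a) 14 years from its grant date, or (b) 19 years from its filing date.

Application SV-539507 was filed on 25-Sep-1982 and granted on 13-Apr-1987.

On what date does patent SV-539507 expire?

September 25, 2001

(a) grant + 14 years → 13 April 2001.
(b) filing + 19 years → 25 September 2001.
Later of the two: 25 September 2001.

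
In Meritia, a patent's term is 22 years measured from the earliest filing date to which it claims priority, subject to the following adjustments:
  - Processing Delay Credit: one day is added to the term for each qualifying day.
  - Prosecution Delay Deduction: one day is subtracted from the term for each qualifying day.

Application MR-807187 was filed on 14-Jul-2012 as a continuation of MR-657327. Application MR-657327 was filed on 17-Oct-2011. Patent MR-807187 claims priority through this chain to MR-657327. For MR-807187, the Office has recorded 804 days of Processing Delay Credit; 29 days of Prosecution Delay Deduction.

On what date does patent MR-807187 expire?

December 1, 2035

Earliest priority filing: 17 October 2011.
Base term: 17 October 2011 + 22 years → 17 October 2033.
Processing Delay Credit: +804 days → 30 December 2035.
Prosecution Delay Deduction: −29 days → 1 December 2035.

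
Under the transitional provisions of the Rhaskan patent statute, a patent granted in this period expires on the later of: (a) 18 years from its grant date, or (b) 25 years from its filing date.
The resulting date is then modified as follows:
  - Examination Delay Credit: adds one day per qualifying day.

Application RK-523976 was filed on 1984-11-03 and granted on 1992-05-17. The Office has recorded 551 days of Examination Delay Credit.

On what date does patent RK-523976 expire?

2011-11-19

(a) grant + 18 years → 17 May 2010.
(b) filing + 25 years → 3 November 2009.
Later of the two: 17 May 2010.
Examination Delay Credit: +551 days → 19 November 2011.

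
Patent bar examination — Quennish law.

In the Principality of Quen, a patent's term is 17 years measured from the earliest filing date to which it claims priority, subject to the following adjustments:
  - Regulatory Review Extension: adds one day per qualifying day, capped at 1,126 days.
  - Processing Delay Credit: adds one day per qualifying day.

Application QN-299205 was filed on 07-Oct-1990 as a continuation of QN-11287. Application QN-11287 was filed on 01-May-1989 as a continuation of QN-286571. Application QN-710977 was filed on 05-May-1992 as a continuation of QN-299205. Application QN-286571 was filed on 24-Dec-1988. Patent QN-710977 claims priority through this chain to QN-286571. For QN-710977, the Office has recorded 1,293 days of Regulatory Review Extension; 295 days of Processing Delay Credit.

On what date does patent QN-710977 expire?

November 14, 2009

Earliest priority filing: 24 December 1988.
Base term: 24 December 1988 + 17 years → 24 December 2005.
Regulatory Review Extension: 1293 days claimed exceeds the 1126-day cap, so +1126 days → 23 January 2009.
Processing Delay Credit: +295 days → 14 November 2009.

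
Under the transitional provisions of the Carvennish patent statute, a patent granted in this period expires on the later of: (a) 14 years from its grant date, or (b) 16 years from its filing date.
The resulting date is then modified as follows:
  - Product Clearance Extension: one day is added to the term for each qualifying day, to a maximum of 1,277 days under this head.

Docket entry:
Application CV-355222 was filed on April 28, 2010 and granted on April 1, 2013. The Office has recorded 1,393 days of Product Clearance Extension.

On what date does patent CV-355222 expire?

(a) grant + 14 years → 1 April 2027.
(b) filing + 16 years → 28 April 2026.
Later of the two: 1 April 2027.
Product Clearance Extension: 1393 days claimed exceeds the 1277-day cap, so +1277 days → 29 September 2030.

2030-09-29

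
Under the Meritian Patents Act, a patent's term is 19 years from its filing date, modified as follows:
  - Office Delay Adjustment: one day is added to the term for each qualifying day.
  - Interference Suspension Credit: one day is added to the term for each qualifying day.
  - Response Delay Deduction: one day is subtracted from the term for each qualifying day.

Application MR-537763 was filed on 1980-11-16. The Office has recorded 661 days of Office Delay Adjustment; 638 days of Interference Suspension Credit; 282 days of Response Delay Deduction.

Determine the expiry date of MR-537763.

August 29, 2002

Base term: filing date + 19 years → 16 November 1999.
Office Delay Adjustment: +661 days → 7 September 2001.
Interference Suspension Credit: +638 days → 7 June 2003.
Response Delay Deduction: −282 days → 29 August 2002.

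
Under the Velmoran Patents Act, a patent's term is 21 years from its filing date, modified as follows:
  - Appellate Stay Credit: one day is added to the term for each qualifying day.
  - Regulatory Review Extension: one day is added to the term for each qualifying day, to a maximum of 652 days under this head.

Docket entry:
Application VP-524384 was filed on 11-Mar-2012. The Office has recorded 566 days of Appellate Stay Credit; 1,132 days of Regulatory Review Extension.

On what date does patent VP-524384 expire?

Base term: filing date + 21 years → 11 March 2033.
Appellate Stay Credit: +566 days → 28 September 2034.
Regulatory Review Extension: 1132 days claimed exceeds the 652-day cap, so +652 days → 11 July 2036.

July 11, 2036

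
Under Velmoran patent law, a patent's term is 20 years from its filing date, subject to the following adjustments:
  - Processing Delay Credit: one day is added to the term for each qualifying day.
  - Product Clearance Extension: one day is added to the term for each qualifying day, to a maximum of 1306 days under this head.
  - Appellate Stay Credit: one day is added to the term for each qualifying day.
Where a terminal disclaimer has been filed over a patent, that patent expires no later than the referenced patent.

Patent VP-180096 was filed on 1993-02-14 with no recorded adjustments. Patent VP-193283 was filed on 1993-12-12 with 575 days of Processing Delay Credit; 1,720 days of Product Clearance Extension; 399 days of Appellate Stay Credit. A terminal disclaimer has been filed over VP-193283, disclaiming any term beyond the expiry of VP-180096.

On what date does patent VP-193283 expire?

February 14, 2013

Natural term of VP-193283:
  Base: filing + 20 years → 12 December 2013.
  Processing Delay Credit: +575 days → 10 July 2015.
  Product Clearance Extension: 1720 days claimed exceeds the 1306-day cap, so +1306 days → 5 February 2019.
  Appellate Stay Credit: +399 days → 10 March 2020.
Expiry of referenced patent VP-180096:
  Base: filing + 20 years → 14 February 2013.
Terminal disclaimer: VP-193283 expires on the earlier of 10 March 2020 and 14 February 2013.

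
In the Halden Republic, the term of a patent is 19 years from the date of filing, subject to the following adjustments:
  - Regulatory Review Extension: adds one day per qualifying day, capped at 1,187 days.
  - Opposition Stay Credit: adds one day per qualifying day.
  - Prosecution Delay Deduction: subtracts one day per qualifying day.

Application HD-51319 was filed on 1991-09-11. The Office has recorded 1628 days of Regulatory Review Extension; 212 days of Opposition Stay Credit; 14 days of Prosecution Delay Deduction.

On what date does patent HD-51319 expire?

Base term: filing date + 19 years → 11 September 2010.
Regulatory Review Extension: 1628 days claimed exceeds the 1187-day cap, so +1187 days → 11 December 2013.
Opposition Stay Credit: +212 days → 11 July 2014.
Prosecution Delay Deduction: −14 days → 27 June 2014.

2014-06-27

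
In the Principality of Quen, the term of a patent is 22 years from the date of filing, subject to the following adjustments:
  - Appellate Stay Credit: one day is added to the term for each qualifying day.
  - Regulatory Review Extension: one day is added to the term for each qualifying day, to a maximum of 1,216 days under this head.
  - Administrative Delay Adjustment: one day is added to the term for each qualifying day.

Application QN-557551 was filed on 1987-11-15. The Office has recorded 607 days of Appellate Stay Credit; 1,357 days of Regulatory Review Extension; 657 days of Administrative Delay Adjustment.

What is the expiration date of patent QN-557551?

August 30, 2016

Base term: filing date + 22 years → 15 November 2009.
Appellate Stay Credit: +607 days → 15 July 2011.
Regulatory Review Extension: 1357 days claimed exceeds the 1216-day cap, so +1216 days → 12 November 2014.
Administrative Delay Adjustment: +657 days → 30 August 2016.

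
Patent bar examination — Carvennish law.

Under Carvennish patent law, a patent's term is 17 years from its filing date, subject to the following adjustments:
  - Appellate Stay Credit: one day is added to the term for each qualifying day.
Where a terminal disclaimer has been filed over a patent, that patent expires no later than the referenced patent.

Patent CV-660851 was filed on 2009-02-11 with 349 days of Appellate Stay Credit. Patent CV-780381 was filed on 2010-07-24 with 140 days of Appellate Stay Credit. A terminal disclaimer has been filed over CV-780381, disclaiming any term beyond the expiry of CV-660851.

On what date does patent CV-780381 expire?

Natural term of CV-780381:
  Base: filing + 17 years → 24 July 2027.
  Appellate Stay Credit: +140 days → 11 December 2027.
Expiry of referenced patent CV-660851:
  Base: filing + 17 years → 11 February 2026.
  Appellate Stay Credit: +349 days → 26 January 2027.
Terminal disclaimer: CV-780381 expires on the earlier of 11 December 2027 and 26 January 2027.

2027-01-26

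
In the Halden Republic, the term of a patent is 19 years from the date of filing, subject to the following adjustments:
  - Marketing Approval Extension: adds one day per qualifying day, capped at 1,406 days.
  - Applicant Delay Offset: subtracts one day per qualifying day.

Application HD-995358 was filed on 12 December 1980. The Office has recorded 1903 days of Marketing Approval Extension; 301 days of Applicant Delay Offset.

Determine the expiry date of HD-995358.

2002-12-21

Base term: filing date + 19 years → 12 December 1999.
Marketing Approval Extension: 1903 days claimed exceeds the 1406-day cap, so +1406 days → 18 October 2003.
Applicant Delay Offset: −301 days → 21 December 2002.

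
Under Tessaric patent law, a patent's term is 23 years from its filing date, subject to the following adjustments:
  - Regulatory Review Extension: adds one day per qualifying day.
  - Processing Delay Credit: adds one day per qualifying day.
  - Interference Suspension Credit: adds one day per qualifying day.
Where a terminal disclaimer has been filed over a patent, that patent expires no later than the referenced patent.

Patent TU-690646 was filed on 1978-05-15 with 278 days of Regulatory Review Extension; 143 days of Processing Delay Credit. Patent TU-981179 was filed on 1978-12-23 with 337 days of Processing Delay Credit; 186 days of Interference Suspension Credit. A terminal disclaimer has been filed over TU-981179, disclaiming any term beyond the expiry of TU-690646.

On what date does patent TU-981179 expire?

2002-07-10

Natural term of TU-981179:
  Base: filing + 23 years → 23 December 2001.
  Processing Delay Credit: +337 days → 25 November 2002.
  Interference Suspension Credit: +186 days → 30 May 2003.
Expiry of referenced patent TU-690646:
  Base: filing + 23 years → 15 May 2001.
  Regulatory Review Extension: +278 days → 17 February 2002.
  Processing Delay Credit: +143 days → 10 July 2002.
Terminal disclaimer: TU-981179 expires on the earlier of 30 May 2003 and 10 July 2002.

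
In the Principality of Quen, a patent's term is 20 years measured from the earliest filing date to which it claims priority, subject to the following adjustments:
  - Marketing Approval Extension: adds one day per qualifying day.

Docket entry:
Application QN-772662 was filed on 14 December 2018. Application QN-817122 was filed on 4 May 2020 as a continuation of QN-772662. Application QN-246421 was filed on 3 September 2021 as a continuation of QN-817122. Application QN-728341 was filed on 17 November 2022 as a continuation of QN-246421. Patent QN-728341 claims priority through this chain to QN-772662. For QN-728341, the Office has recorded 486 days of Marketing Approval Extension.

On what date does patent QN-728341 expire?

Earliest priority filing: 14 December 2018.
Base term: 14 December 2018 + 20 years → 14 December 2038.
Marketing Approval Extension: +486 days → 13 April 2040.

April 13, 2040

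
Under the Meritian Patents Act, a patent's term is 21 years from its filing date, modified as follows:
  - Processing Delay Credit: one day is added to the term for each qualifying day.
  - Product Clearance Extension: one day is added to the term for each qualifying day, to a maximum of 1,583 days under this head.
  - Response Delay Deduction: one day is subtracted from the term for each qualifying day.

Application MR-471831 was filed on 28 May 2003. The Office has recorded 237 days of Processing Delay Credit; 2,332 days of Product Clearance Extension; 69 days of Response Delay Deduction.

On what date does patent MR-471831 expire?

2029-03-14

Base term: filing date + 21 years → 28 May 2024.
Processing Delay Credit: +237 days → 20 January 2025.
Product Clearance Extension: 2332 days claimed exceeds the 1583-day cap, so +1583 days → 22 May 2029.
Response Delay Deduction: −69 days → 14 March 2029.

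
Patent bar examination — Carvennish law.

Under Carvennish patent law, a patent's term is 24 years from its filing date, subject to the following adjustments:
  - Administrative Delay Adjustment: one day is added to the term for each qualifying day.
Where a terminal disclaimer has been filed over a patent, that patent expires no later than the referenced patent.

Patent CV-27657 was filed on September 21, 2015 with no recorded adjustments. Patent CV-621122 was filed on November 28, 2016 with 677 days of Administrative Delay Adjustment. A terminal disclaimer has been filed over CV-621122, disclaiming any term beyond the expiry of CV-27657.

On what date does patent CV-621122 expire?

Natural term of CV-621122:
  Base: filing + 24 years → 28 November 2040.
  Administrative Delay Adjustment: +677 days → 6 October 2042.
Expiry of referenced patent CV-27657:
  Base: filing + 24 years → 21 September 2039.
Terminal disclaimer: CV-621122 expires on the earlier of 6 October 2042 and 21 September 2039.

September 21, 2039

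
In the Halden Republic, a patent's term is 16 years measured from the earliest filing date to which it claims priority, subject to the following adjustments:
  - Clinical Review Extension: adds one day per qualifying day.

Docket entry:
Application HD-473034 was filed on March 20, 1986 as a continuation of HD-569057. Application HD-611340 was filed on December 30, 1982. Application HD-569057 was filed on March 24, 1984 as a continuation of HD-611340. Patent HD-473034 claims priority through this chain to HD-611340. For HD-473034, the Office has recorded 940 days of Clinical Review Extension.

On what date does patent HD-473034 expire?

2001-07-27

Earliest priority filing: 30 December 1982.
Base term: 30 December 1982 + 16 years → 30 December 1998.
Clinical Review Extension: +940 days → 27 July 2001.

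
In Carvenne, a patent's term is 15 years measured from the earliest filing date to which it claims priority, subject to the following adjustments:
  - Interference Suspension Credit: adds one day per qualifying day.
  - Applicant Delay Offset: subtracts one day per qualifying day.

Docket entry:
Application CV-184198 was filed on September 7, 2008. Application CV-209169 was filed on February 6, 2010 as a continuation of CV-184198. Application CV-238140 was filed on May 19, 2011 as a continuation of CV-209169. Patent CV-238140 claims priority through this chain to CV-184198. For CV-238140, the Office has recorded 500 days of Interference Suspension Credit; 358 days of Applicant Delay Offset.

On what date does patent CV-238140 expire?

Earliest priority filing: 7 September 2008.
Base term: 7 September 2008 + 15 years → 7 September 2023.
Interference Suspension Credit: +500 days → 19 January 2025.
Applicant Delay Offset: −358 days → 27 January 2024.

January 27, 2024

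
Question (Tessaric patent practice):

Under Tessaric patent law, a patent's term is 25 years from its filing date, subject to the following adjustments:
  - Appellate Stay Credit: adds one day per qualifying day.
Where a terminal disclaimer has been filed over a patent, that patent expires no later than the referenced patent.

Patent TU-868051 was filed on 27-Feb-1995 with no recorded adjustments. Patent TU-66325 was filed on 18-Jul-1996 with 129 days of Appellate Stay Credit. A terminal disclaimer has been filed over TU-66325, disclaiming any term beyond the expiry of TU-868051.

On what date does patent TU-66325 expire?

2020-02-27

Natural term of TU-66325:
  Base: filing + 25 years → 18 July 2021.
  Appellate Stay Credit: +129 days → 24 November 2021.
Expiry of referenced patent TU-868051:
  Base: filing + 25 years → 27 February 2020.
Terminal disclaimer: TU-66325 expires on the earlier of 24 November 2021 and 27 February 2020.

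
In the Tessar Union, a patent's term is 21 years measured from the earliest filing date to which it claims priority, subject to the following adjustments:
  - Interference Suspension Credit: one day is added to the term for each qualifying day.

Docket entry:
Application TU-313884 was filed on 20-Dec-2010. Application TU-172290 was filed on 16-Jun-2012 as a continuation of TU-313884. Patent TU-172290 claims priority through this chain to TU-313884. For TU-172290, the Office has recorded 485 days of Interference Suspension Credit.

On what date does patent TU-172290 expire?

April 18, 2033

Earliest priority filing: 20 December 2010.
Base term: 20 December 2010 + 21 years → 20 December 2031.
Interference Suspension Credit: +485 days → 18 April 2033.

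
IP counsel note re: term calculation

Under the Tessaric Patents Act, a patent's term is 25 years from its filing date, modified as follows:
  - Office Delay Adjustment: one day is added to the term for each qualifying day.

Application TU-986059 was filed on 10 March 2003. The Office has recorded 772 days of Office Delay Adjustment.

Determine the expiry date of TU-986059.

Base term: filing date + 25 years → 10 March 2028.
Office Delay Adjustment: +772 days → 21 April 2030.

2030-04-21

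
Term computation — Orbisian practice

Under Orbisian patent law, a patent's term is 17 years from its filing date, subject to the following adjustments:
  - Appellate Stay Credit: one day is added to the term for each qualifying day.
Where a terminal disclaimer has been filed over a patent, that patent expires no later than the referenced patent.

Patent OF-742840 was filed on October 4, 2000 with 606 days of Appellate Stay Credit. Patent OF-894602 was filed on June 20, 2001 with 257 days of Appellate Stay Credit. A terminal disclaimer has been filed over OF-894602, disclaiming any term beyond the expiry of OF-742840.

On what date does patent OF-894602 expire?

Natural term of OF-894602:
  Base: filing + 17 years → 20 June 2018.
  Appellate Stay Credit: +257 days → 4 March 2019.
Expiry of referenced patent OF-742840:
  Base: filing + 17 years → 4 October 2017.
  Appellate Stay Credit: +606 days → 2 June 2019.
Terminal disclaimer: OF-894602 expires on the earlier of 4 March 2019 and 2 June 2019.

2019-03-04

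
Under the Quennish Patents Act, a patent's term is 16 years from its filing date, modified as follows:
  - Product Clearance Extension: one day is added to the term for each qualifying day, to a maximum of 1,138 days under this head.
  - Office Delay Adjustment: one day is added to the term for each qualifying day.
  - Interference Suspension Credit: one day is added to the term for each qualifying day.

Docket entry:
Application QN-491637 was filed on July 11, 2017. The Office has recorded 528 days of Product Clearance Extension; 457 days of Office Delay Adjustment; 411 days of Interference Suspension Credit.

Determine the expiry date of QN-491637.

Base term: filing date + 16 years → 11 July 2033.
Product Clearance Extension: 528 days (within the 1138-day cap) → +528 days → 21 December 2034.
Office Delay Adjustment: +457 days → 22 March 2036.
Interference Suspension Credit: +411 days → 7 May 2037.

May 7, 2037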